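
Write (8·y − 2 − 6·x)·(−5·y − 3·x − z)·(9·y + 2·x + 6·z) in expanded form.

(8·y − 2 − 6·x)·(−5·y − 3·x − z)·(9·y + 2·x + 6·z)
= (−40·y^2 − 24·x·y − 8·y·z + 10·y + 6·x + 2·z + 30·x·y + 18·x^2 + 6·x·z)·(9·y + 2·x + 6·z)    [distributive law]
= (−40·y^2 + 6·x·y − 8·y·z + 10·y + 6·x + 2·z + 18·x^2 + 6·x·z)·(9·y + 2·x + 6·z)    [combine like terms]
= −360·y^3 − 80·x·y^2 − 240·y^2·z + 54·x·y^2 + 12·x^2·y + 36·x·y·z − 72·y^2·z − 16·x·y·z − 48·y·z^2 + 90·y^2 + 20·x·y + 60·y·z + 54·x·y + 12·x^2 + 36·x·z + 18·y·z + 4·x·z + 12·z^2 + 162·x^2·y + 36·x^3 + 108·x^2·z + 54·x·y·z + 12·x^2·z + 36·x·z^2    [distributive law]
= −360·y^3 − 26·x·y^2 − 312·y^2·z + 174·x^2·y + 74·x·y·z − 48·y·z^2 + 90·y^2 + 74·x·y + 78·y·z + 12·x^2 + 40·x·z + 12·z^2 + 36·x^3 + 120·x^2·z + 36·x·z^2    [combine like terms]

−360·y^3 − 26·x·y^2 − 312·y^2·z + 174·x^2·y + 74·x·y·z − 48·y·z^2 + 90·y^2 + 74·x·y + 78·y·z + 12·x^2 + 40·x·z + 12·z^2 + 36·x^3 + 120·x^2·z + 36·x·z^2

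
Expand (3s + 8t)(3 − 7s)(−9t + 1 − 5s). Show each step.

(3s + 8t)(3 − 7s)(−9t + 1 − 5s)
= (9s − 21s^2 + 24t − 56st)(−9t + 1 − 5s)    [distributive law]
= −81st + 9s − 45s^2 + 189s^2t − 21s^2 + 105s^3 − 216t^2 + 24t − 120st + 504st^2 − 56st + 280s^2t    [distributive law]
= −257st + 9s − 66s^2 + 469s^2t + 105s^3 − 216t^2 + 24t + 504st^2    [combine like terms]

−257st + 9s − 66s^2 + 469s^2t + 105s^3 − 216t^2 + 24t + 504st^2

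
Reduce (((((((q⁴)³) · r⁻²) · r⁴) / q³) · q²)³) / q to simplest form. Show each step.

q³²r⁶

(((((((q⁴)³) · r⁻²) · r⁴) / q³) · q²)³) / q
= (((((((q⁴)³) · r⁻²) · r⁴) / q³)³) · ((q²)³)) / q    [power of a product]
= (((((((q⁴)³) · r⁻²) · r⁴)³) / ((q³)³)) · ((q²)³)) / q    [power of a quotient]
= (((((((q⁴)³) · r⁻²)³) · ((r⁴)³)) / ((q³)³)) · ((q²)³)) / q    [power of a product]
= (((((((q⁴)³)³) · ((r⁻²)³)) · ((r⁴)³)) / ((q³)³)) · ((q²)³)) / q    [power of a product]
= ((((((q⁴)⁹) · ((r⁻²)³)) · ((r⁴)³)) / ((q³)³)) · ((q²)³)) / q    [power of a power]
= ((((q³⁶ · ((r⁻²)³)) · ((r⁴)³)) / ((q³)³)) · ((q²)³)) / q    [power of a power]
= ((((q³⁶ · r⁻⁶) · ((r⁴)³)) / ((q³)³)) · ((q²)³)) / q    [power of a power]
= ((((q³⁶ · r⁻⁶) · r¹²) / ((q³)³)) · ((q²)³)) / q    [power of a power]
= ((((q³⁶ · r⁻⁶) · r¹²) / q⁹) · ((q²)³)) / q    [power of a power]
= ((((q³⁶ · r⁻⁶) · r¹²) / q⁹) · q⁶) / q    [power of a power]
= q³²r⁶    [quotient of powers; product of powers]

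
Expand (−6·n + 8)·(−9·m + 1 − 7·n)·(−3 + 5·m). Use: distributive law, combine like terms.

−472·m·n + 270·m²·n + 186·n − 126·n² + 210·m·n² + 256·m − 360·m² − 24

(−6·n + 8)·(−9·m + 1 − 7·n)·(−3 + 5·m)
= (54·m·n − 6·n + 42·n² − 72·m + 8 − 56·n)·(−3 + 5·m)    [distributive law]
= (54·m·n − 62·n + 42·n² − 72·m + 8)·(−3 + 5·m)    [combine like terms]
= −162·m·n + 270·m²·n + 186·n − 310·m·n − 126·n² + 210·m·n² + 216·m − 360·m² − 24 + 40·m    [distributive law]
= −472·m·n + 270·m²·n + 186·n − 126·n² + 210·m·n² + 256·m − 360·m² − 24    [combine like terms]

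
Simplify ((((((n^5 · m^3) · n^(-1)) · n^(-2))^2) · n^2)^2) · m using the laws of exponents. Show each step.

((((((n^5 · m^3) · n^(-1)) · n^(-2))^2) · n^2)^2) · m
= ((((((n^5 · m^3) · n^(-1)) · n^(-2))^2)^2) · ((n^2)^2)) · m    [power of a product]
= (((((n^5 · m^3) · n^(-1)) · n^(-2))^4) · ((n^2)^2)) · m    [power of a power]
= (((((n^5 · m^3) · n^(-1))^4) · ((n^(-2))^4)) · ((n^2)^2)) · m    [power of a product]
= (((((n^5 · m^3)^4) · ((n^(-1))^4)) · ((n^(-2))^4)) · ((n^2)^2)) · m    [power of a product]
= ((((((n^5)^4) · ((m^3)^4)) · ((n^(-1))^4)) · ((n^(-2))^4)) · ((n^2)^2)) · m    [power of a product]
= ((((n^20 · ((m^3)^4)) · ((n^(-1))^4)) · ((n^(-2))^4)) · ((n^2)^2)) · m    [power of a power]
= ((((n^20 · m^12) · ((n^(-1))^4)) · ((n^(-2))^4)) · ((n^2)^2)) · m    [power of a power]
= ((((n^20 · m^12) · n^(-4)) · ((n^(-2))^4)) · ((n^2)^2)) · m    [power of a power]
= ((((n^20 · m^12) · n^(-4)) · n^(-8)) · ((n^2)^2)) · m    [power of a power]
= ((((n^20 · m^12) · n^(-4)) · n^(-8)) · n^4) · m    [power of a power]
= m^13·n^12    [product of powers]

m^13·n^12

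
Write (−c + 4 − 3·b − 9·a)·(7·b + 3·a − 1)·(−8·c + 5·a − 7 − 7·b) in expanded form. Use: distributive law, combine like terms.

56·b·c² + 562·a·b·c − 206·b·c + 217·b²·c + 24·a·c² + 201·a²·c − 142·a·c − 8·c² + 25·c + 512·a·b − 189·b − 70·b² + 294·a² − 167·a + 28 + 399·a·b² + 147·b³ − 171·a²·b − 135·a³

(−c + 4 − 3·b − 9·a)·(7·b + 3·a − 1)·(−8·c + 5·a − 7 − 7·b)
= (−7·b·c − 3·a·c + c + 28·b + 12·a − 4 − 21·b² − 9·a·b + 3·b − 63·a·b − 27·a² + 9·a)·(−8·c + 5·a − 7 − 7·b)    [distributive law]
= (−7·b·c − 3·a·c + c + 31·b + 21·a − 4 − 21·b² − 72·a·b − 27·a²)·(−8·c + 5·a − 7 − 7·b)    [combine like terms]
= 56·b·c² − 35·a·b·c + 49·b·c + 49·b²·c + 24·a·c² − 15·a²·c + 21·a·c + 21·a·b·c − 8·c² + 5·a·c − 7·c − 7·b·c − 248·b·c + 155·a·b − 217·b − 217·b² − 168·a·c + 105·a² − 147·a − 147·a·b + 32·c − 20·a + 28 + 28·b + 168·b²·c − 105·a·b² + 147·b² + 147·b³ + 576·a·b·c − 360·a²·b + 504·a·b + 504·a·b² + 216·a²·c − 135·a³ + 189·a² + 189·a²·b    [distributive law]
= 56·b·c² + 562·a·b·c − 206·b·c + 217·b²·c + 24·a·c² + 201·a²·c − 142·a·c − 8·c² + 25·c + 512·a·b − 189·b − 70·b² + 294·a² − 167·a + 28 + 399·a·b² + 147·b³ − 171·a²·b − 135·a³    [combine like terms]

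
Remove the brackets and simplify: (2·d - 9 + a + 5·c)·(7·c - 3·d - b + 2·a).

(2·d - 9 + a + 5·c)·(7·c - 3·d - b + 2·a)
= 14·c·d - 6·d^2 - 2·b·d + 4·a·d - 63·c + 27·d + 9·b - 18·a + 7·a·c - 3·a·d - a·b + 2·a^2 + 35·c^2 - 15·c·d - 5·b·c + 10·a·c    [distributive law]
= -c·d - 6·d^2 - 2·b·d + a·d - 63·c + 27·d + 9·b - 18·a + 17·a·c - a·b + 2·a^2 + 35·c^2 - 5·b·c    [combine like terms]

-c·d - 6·d^2 - 2·b·d + a·d - 63·c + 27·d + 9·b - 18·a + 17·a·c - a·b + 2·a^2 + 35·c^2 - 5·b·c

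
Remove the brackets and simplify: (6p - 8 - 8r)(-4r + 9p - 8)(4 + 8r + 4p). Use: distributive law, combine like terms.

(6p - 8 - 8r)(-4r + 9p - 8)(4 + 8r + 4p)
= (-24pr + 54p² - 48p + 32r - 72p + 64 + 32r² - 72pr + 64r)(4 + 8r + 4p)    [distributive law]
= (-96pr + 54p² - 120p + 96r + 64 + 32r²)(4 + 8r + 4p)    [combine like terms]
= -384pr - 768pr² - 384p²r + 216p² + 432p²r + 216p³ - 480p - 960pr - 480p² + 384r + 768r² + 384pr + 256 + 512r + 256p + 128r² + 256r³ + 128pr²    [distributive law]
= -960pr - 640pr² + 48p²r - 264p² + 216p³ - 224p + 896r + 896r² + 256 + 256r³    [combine like terms]

-960pr - 640pr² + 48p²r - 264p² + 216p³ - 224p + 896r + 896r² + 256 + 256r³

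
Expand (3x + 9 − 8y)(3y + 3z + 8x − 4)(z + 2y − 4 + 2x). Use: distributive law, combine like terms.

(3x + 9 − 8y)(3y + 3z + 8x − 4)(z + 2y − 4 + 2x)
= (9xy + 9xz + 24x^2 − 12x + 27y + 27z + 72x − 36 − 24y^2 − 24yz − 64xy + 32y)(z + 2y − 4 + 2x)    [distributive law]
= (−55xy + 9xz + 24x^2 + 60x + 59y + 27z − 36 − 24y^2 − 24yz)(z + 2y − 4 + 2x)    [combine like terms]
= −55xyz − 110xy^2 + 220xy − 110x^2y + 9xz^2 + 18xyz − 36xz + 18x^2z + 24x^2z + 48x^2y − 96x^2 + 48x^3 + 60xz + 120xy − 240x + 120x^2 + 59yz + 118y^2 − 236y + 118xy + 27z^2 + 54yz − 108z + 54xz − 36z − 72y + 144 − 72x − 24y^2z − 48y^3 + 96y^2 − 48xy^2 − 24yz^2 − 48y^2z + 96yz − 48xyz    [distributive law]
= −85xyz − 158xy^2 + 458xy − 62x^2y + 9xz^2 + 78xz + 42x^2z + 24x^2 + 48x^3 − 312x + 209yz + 214y^2 − 308y + 27z^2 − 144z + 144 − 72y^2z − 48y^3 − 24yz^2    [combine like terms]

−85xyz − 158xy^2 + 458xy − 62x^2y + 9xz^2 + 78xz + 42x^2z + 24x^2 + 48x^3 − 312x + 209yz + 214y^2 − 308y + 27z^2 − 144z + 144 − 72y^2z − 48y^3 − 24yz^2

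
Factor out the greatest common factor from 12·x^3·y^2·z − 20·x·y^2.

12·x^3·y^2·z − 20·x·y^2
= 4(3·x^3·y^2·z − 5·x·y^2)    [factor out 4]
= 4·x·y^2(3·x^2·z − 5)    [factor out x·y^2]

4·x·y^2(3·x^2·z − 5)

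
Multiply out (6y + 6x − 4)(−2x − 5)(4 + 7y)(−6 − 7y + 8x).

1988xy + 238xy^2 − 776x^2y + 588xy^3 − 84x^2y^2 − 680y + 1120y^2 + 1470y^3 − 416x^2 − 384x^3 − 672x^3y + 1168x − 480

(6y + 6x − 4)(−2x − 5)(4 + 7y)(−6 − 7y + 8x)
= (−12xy − 30y − 12x^2 − 30x + 8x + 20)(4 + 7y)(−6 − 7y + 8x)    [distributive law]
= (−12xy − 30y − 12x^2 − 22x + 20)(4 + 7y)(−6 − 7y + 8x)    [combine like terms]
= (−48xy − 84xy^2 − 120y − 210y^2 − 48x^2 − 84x^2y − 88x − 154xy + 80 + 140y)(−6 − 7y + 8x)    [distributive law]
= (−202xy − 84xy^2 + 20y − 210y^2 − 48x^2 − 84x^2y − 88x + 80)(−6 − 7y + 8x)    [combine like terms]
= 1212xy + 1414xy^2 − 1616x^2y + 504xy^2 + 588xy^3 − 672x^2y^2 − 120y − 140y^2 + 160xy + 1260y^2 + 1470y^3 − 1680xy^2 + 288x^2 + 336x^2y − 384x^3 + 504x^2y + 588x^2y^2 − 672x^3y + 528x + 616xy − 704x^2 − 480 − 560y + 640x    [distributive law]
= 1988xy + 238xy^2 − 776x^2y + 588xy^3 − 84x^2y^2 − 680y + 1120y^2 + 1470y^3 − 416x^2 − 384x^3 − 672x^3y + 1168x − 480    [combine like terms]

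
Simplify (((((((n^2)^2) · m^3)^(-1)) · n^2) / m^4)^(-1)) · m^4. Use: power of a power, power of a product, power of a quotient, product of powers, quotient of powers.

(((((((n^2)^2) · m^3)^(-1)) · n^2) / m^4)^(-1)) · m^4
= (((((((n^2)^2) · m^3)^(-1)) · n^2)^(-1)) / ((m^4)^(-1))) · m^4    [power of a quotient]
= (((((((n^2)^2) · m^3)^(-1))^(-1)) · ((n^2)^(-1))) / ((m^4)^(-1))) · m^4    [power of a product]
= ((((((n^2)^2) · m^3)^1) · ((n^2)^(-1))) / ((m^4)^(-1))) · m^4    [power of a power]
= ((((((n^2)^2)^1) · ((m^3)^1)) · ((n^2)^(-1))) / ((m^4)^(-1))) · m^4    [power of a product]
= (((((n^2)^2) · ((m^3)^1)) · ((n^2)^(-1))) / ((m^4)^(-1))) · m^4    [power of a power]
= (((n^4 · ((m^3)^1)) · ((n^2)^(-1))) / ((m^4)^(-1))) · m^4    [power of a power]
= (((n^4 · m^3) · ((n^2)^(-1))) / ((m^4)^(-1))) · m^4    [power of a power]
= (((n^4 · m^3) · n^(-2)) / ((m^4)^(-1))) · m^4    [power of a power]
= (((n^4 · m^3) · n^(-2)) / m^(-4)) · m^4    [power of a power]
= m^11·n^2    [quotient of powers; product of powers]

m^11·n^2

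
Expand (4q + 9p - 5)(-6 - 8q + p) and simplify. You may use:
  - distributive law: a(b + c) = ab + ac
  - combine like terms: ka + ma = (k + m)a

(4q + 9p - 5)(-6 - 8q + p)
= -24q - 32q^2 + 4pq - 54p - 72pq + 9p^2 + 30 + 40q - 5p    [distributive law]
= 16q - 32q^2 - 68pq - 59p + 9p^2 + 30    [combine like terms]

16q - 32q^2 - 68pq - 59p + 9p^2 + 30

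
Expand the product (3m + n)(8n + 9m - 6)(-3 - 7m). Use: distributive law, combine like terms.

-57mn - 231m^2n + 45m^2 - 189m^3 + 54m - 24n^2 - 56mn^2 + 18n

(3m + n)(8n + 9m - 6)(-3 - 7m)
= (24mn + 27m^2 - 18m + 8n^2 + 9mn - 6n)(-3 - 7m)    [distributive law]
= (33mn + 27m^2 - 18m + 8n^2 - 6n)(-3 - 7m)    [combine like terms]
= -99mn - 231m^2n - 81m^2 - 189m^3 + 54m + 126m^2 - 24n^2 - 56mn^2 + 18n + 42mn    [distributive law]
= -57mn - 231m^2n + 45m^2 - 189m^3 + 54m - 24n^2 - 56mn^2 + 18n    [combine like terms]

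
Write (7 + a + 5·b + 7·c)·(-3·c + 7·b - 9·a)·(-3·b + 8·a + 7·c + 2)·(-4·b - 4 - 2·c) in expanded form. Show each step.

(7 + a + 5·b + 7·c)·(-3·c + 7·b - 9·a)·(-3·b + 8·a + 7·c + 2)·(-4·b - 4 - 2·c)
= (-21·c + 49·b - 63·a - 3·a·c + 7·a·b - 9·a^2 - 15·b·c + 35·b^2 - 45·a·b - 21·c^2 + 49·b·c - 63·a·c)·(-3·b + 8·a + 7·c + 2)·(-4·b - 4 - 2·c)    [distributive law]
= (-21·c + 49·b - 63·a - 66·a·c - 38·a·b - 9·a^2 + 34·b·c + 35·b^2 - 21·c^2)·(-3·b + 8·a + 7·c + 2)·(-4·b - 4 - 2·c)    [combine like terms]
= (63·b·c - 168·a·c - 147·c^2 - 42·c - 147·b^2 + 392·a·b + 343·b·c + 98·b + 189·a·b - 504·a^2 - 441·a·c - 126·a + 198·a·b·c - 528·a^2·c - 462·a·c^2 - 132·a·c + 114·a·b^2 - 304·a^2·b - 266·a·b·c - 76·a·b + 27·a^2·b - 72·a^3 - 63·a^2·c - 18·a^2 - 102·b^2·c + 272·a·b·c + 238·b·c^2 + 68·b·c - 105·b^3 + 280·a·b^2 + 245·b^2·c + 70·b^2 + 63·b·c^2 - 168·a·c^2 - 147·c^3 - 42·c^2)·(-4·b - 4 - 2·c)    [distributive law]
= (474·b·c - 741·a·c - 189·c^2 - 42·c - 77·b^2 + 505·a·b + 98·b - 522·a^2 - 126·a + 204·a·b·c - 591·a^2·c - 630·a·c^2 + 394·a·b^2 - 277·a^2·b - 72·a^3 + 143·b^2·c + 301·b·c^2 - 105·b^3 - 147·c^3)·(-4·b - 4 - 2·c)    [combine like terms]
= -1896·b^2·c - 1896·b·c - 948·b·c^2 + 2964·a·b·c + 2964·a·c + 1482·a·c^2 + 756·b·c^2 + 756·c^2 + 378·c^3 + 168·b·c + 168·c + 84·c^2 + 308·b^3 + 308·b^2 + 154·b^2·c - 2020·a·b^2 - 2020·a·b - 1010·a·b·c - 392·b^2 - 392·b - 196·b·c + 2088·a^2·b + 2088·a^2 + 1044·a^2·c + 504·a·b + 504·a + 252·a·c - 816·a·b^2·c - 816·a·b·c - 408·a·b·c^2 + 2364·a^2·b·c + 2364·a^2·c + 1182·a^2·c^2 + 2520·a·b·c^2 + 2520·a·c^2 + 1260·a·c^3 - 1576·a·b^3 - 1576·a·b^2 - 788·a·b^2·c + 1108·a^2·b^2 + 1108·a^2·b + 554·a^2·b·c + 288·a^3·b + 288·a^3 + 144·a^3·c - 572·b^3·c - 572·b^2·c - 286·b^2·c^2 - 1204·b^2·c^2 - 1204·b·c^2 - 602·b·c^3 + 420·b^4 + 420·b^3 + 210·b^3·c + 588·b·c^3 + 588·c^3 + 294·c^4    [distributive law]
= -2314·b^2·c - 1924·b·c - 1396·b·c^2 + 1138·a·b·c + 3216·a·c + 4002·a·c^2 + 840·c^2 + 966·c^3 + 168·c + 728·b^3 - 84·b^2 - 3596·a·b^2 - 1516·a·b - 392·b + 3196·a^2·b + 2088·a^2 + 3408·a^2·c + 504·a - 1604·a·b^2·c + 2112·a·b·c^2 + 2918·a^2·b·c + 1182·a^2·c^2 + 1260·a·c^3 - 1576·a·b^3 + 1108·a^2·b^2 + 288·a^3·b + 288·a^3 + 144·a^3·c - 362·b^3·c - 1490·b^2·c^2 - 14·b·c^3 + 420·b^4 + 294·c^4    [combine like terms]

-2314·b^2·c - 1924·b·c - 1396·b·c^2 + 1138·a·b·c + 3216·a·c + 4002·a·c^2 + 840·c^2 + 966·c^3 + 168·c + 728·b^3 - 84·b^2 - 3596·a·b^2 - 1516·a·b - 392·b + 3196·a^2·b + 2088·a^2 + 3408·a^2·c + 504·a - 1604·a·b^2·c + 2112·a·b·c^2 + 2918·a^2·b·c + 1182·a^2·c^2 + 1260·a·c^3 - 1576·a·b^3 + 1108·a^2·b^2 + 288·a^3·b + 288·a^3 + 144·a^3·c - 362·b^3·c - 1490·b^2·c^2 - 14·b·c^3 + 420·b^4 + 294·c^4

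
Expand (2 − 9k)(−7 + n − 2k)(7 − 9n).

(2 − 9k)(−7 + n − 2k)(7 − 9n)
= (−14 + 2n − 4k + 63k − 9kn + 18k^2)(7 − 9n)    [distributive law]
= (−14 + 2n + 59k − 9kn + 18k^2)(7 − 9n)    [combine like terms]
= −98 + 126n + 14n − 18n^2 + 413k − 531kn − 63kn + 81kn^2 + 126k^2 − 162k^2n    [distributive law]
= −98 + 140n − 18n^2 + 413k − 594kn + 81kn^2 + 126k^2 − 162k^2n    [combine like terms]

−98 + 140n − 18n^2 + 413k − 594kn + 81kn^2 + 126k^2 − 162k^2n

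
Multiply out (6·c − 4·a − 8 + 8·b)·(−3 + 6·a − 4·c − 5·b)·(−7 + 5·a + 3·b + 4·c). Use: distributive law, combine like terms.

(6·c − 4·a − 8 + 8·b)·(−3 + 6·a − 4·c − 5·b)·(−7 + 5·a + 3·b + 4·c)
= (−18·c + 36·a·c − 24·c² − 30·b·c + 12·a − 24·a² + 16·a·c + 20·a·b + 24 − 48·a + 32·c + 40·b − 24·b + 48·a·b − 32·b·c − 40·b²)·(−7 + 5·a + 3·b + 4·c)    [distributive law]
= (14·c + 52·a·c − 24·c² − 62·b·c − 36·a − 24·a² + 68·a·b + 24 + 16·b − 40·b²)·(−7 + 5·a + 3·b + 4·c)    [combine like terms]
= −98·c + 70·a·c + 42·b·c + 56·c² − 364·a·c + 260·a²·c + 156·a·b·c + 208·a·c² + 168·c² − 120·a·c² − 72·b·c² − 96·c³ + 434·b·c − 310·a·b·c − 186·b²·c − 248·b·c² + 252·a − 180·a² − 108·a·b − 144·a·c + 168·a² − 120·a³ − 72·a²·b − 96·a²·c − 476·a·b + 340·a²·b + 204·a·b² + 272·a·b·c − 168 + 120·a + 72·b + 96·c − 112·b + 80·a·b + 48·b² + 64·b·c + 280·b² − 200·a·b² − 120·b³ − 160·b²·c    [distributive law]
= −2·c − 438·a·c + 540·b·c + 224·c² + 164·a²·c + 118·a·b·c + 88·a·c² − 320·b·c² − 96·c³ − 346·b²·c + 372·a − 12·a² − 504·a·b − 120·a³ + 268·a²·b + 4·a·b² − 168 − 40·b + 328·b² − 120·b³    [combine like terms]

−2·c − 438·a·c + 540·b·c + 224·c² + 164·a²·c + 118·a·b·c + 88·a·c² − 320·b·c² − 96·c³ − 346·b²·c + 372·a − 12·a² − 504·a·b − 120·a³ + 268·a²·b + 4·a·b² − 168 − 40·b + 328·b² − 120·b³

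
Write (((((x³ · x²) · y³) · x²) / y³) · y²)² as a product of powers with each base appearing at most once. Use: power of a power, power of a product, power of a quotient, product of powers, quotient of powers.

x¹⁴·y⁴

(((((x³ · x²) · y³) · x²) / y³) · y²)²
= (((((x³ · x²) · y³) · x²) / y³)²) · ((y²)²)    [power of a product]
= (((((x³ · x²) · y³) · x²)²) / ((y³)²)) · ((y²)²)    [power of a quotient]
= (((((x³ · x²) · y³)²) · ((x²)²)) / ((y³)²)) · ((y²)²)    [power of a product]
= (((((x³ · x²)²) · ((y³)²)) · ((x²)²)) / ((y³)²)) · ((y²)²)    [power of a product]
= ((((((x³)²) · ((x²)²)) · ((y³)²)) · ((x²)²)) / ((y³)²)) · ((y²)²)    [power of a product]
= ((((x⁶ · ((x²)²)) · ((y³)²)) · ((x²)²)) / ((y³)²)) · ((y²)²)    [power of a power]
= ((((x⁶ · x⁴) · ((y³)²)) · ((x²)²)) / ((y³)²)) · ((y²)²)    [power of a power]
= (((x¹⁰ · ((y³)²)) · ((x²)²)) / ((y³)²)) · ((y²)²)    [product of powers]
= (((x¹⁰ · y⁶) · ((x²)²)) / ((y³)²)) · ((y²)²)    [power of a power]
= (((x¹⁰ · y⁶) · x⁴) / ((y³)²)) · ((y²)²)    [power of a power]
= (((x¹⁰ · y⁶) · x⁴) / y⁶) · ((y²)²)    [power of a power]
= (((x¹⁰ · y⁶) · x⁴) / y⁶) · y⁴    [power of a power]
= x¹⁴·y⁴    [quotient of powers; product of powers]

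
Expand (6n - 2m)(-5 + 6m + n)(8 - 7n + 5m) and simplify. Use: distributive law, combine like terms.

(6n - 2m)(-5 + 6m + n)(8 - 7n + 5m)
= (-30n + 36mn + 6n^2 + 10m - 12m^2 - 2mn)(8 - 7n + 5m)    [distributive law]
= (-30n + 34mn + 6n^2 + 10m - 12m^2)(8 - 7n + 5m)    [combine like terms]
= -240n + 210n^2 - 150mn + 272mn - 238mn^2 + 170m^2n + 48n^2 - 42n^3 + 30mn^2 + 80m - 70mn + 50m^2 - 96m^2 + 84m^2n - 60m^3    [distributive law]
= -240n + 258n^2 + 52mn - 208mn^2 + 254m^2n - 42n^3 + 80m - 46m^2 - 60m^3    [combine like terms]

-240n + 258n^2 + 52mn - 208mn^2 + 254m^2n - 42n^3 + 80m - 46m^2 - 60m^3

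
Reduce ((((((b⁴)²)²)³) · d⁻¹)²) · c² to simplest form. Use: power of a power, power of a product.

((((((b⁴)²)²)³) · d⁻¹)²) · c²
= ((((((b⁴)²)²)³)²) · ((d⁻¹)²)) · c²    [power of a product]
= (((((b⁴)²)²)⁶) · ((d⁻¹)²)) · c²    [power of a power]
= ((((b⁴)²)¹²) · ((d⁻¹)²)) · c²    [power of a power]
= (((b⁴)²⁴) · ((d⁻¹)²)) · c²    [power of a power]
= (b⁹⁶ · ((d⁻¹)²)) · c²    [power of a power]
= (b⁹⁶ · d⁻²) · c²    [power of a power]
= b⁹⁶c²d⁻²    [rearrange]

b⁹⁶c²d⁻²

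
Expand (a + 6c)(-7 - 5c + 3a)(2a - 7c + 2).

-8a^2 - 9ac - 14a + 5a^2c - 151ac^2 + 6a^3 + 234c^2 - 84c + 210c^3

(a + 6c)(-7 - 5c + 3a)(2a - 7c + 2)
= (-7a - 5ac + 3a^2 - 42c - 30c^2 + 18ac)(2a - 7c + 2)    [distributive law]
= (-7a + 13ac + 3a^2 - 42c - 30c^2)(2a - 7c + 2)    [combine like terms]
= -14a^2 + 49ac - 14a + 26a^2c - 91ac^2 + 26ac + 6a^3 - 21a^2c + 6a^2 - 84ac + 294c^2 - 84c - 60ac^2 + 210c^3 - 60c^2    [distributive law]
= -8a^2 - 9ac - 14a + 5a^2c - 151ac^2 + 6a^3 + 234c^2 - 84c + 210c^3    [combine like terms]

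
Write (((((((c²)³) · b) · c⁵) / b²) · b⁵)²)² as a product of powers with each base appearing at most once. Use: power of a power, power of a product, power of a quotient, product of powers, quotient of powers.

(((((((c²)³) · b) · c⁵) / b²) · b⁵)²)²
= ((((((c²)³) · b) · c⁵) / b²) · b⁵)⁴    [power of a power]
= ((((((c²)³) · b) · c⁵) / b²)⁴) · ((b⁵)⁴)    [power of a product]
= ((((((c²)³) · b) · c⁵)⁴) / ((b²)⁴)) · ((b⁵)⁴)    [power of a quotient]
= ((((((c²)³) · b)⁴) · ((c⁵)⁴)) / ((b²)⁴)) · ((b⁵)⁴)    [power of a product]
= ((((((c²)³)⁴) · (b⁴)) · ((c⁵)⁴)) / ((b²)⁴)) · ((b⁵)⁴)    [power of a product]
= (((((c²)¹²) · (b⁴)) · ((c⁵)⁴)) / ((b²)⁴)) · ((b⁵)⁴)    [power of a power]
= (((c²⁴ · (b⁴)) · ((c⁵)⁴)) / ((b²)⁴)) · ((b⁵)⁴)    [power of a power]
= (((c²⁴ · b⁴) · c²⁰) / ((b²)⁴)) · ((b⁵)⁴)    [power of a power]
= (((c²⁴ · b⁴) · c²⁰) / b⁸) · ((b⁵)⁴)    [power of a power]
= (((c²⁴ · b⁴) · c²⁰) / b⁸) · b²⁰    [power of a power]
= b¹⁶c⁴⁴    [quotient of powers; product of powers]

b¹⁶c⁴⁴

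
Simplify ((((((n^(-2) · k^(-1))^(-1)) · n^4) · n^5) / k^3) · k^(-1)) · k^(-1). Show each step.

((((((n^(-2) · k^(-1))^(-1)) · n^4) · n^5) / k^3) · k^(-1)) · k^(-1)
= (((((((n^(-2))^(-1)) · ((k^(-1))^(-1))) · n^4) · n^5) / k^3) · k^(-1)) · k^(-1)    [power of a product]
= (((((n^2 · ((k^(-1))^(-1))) · n^4) · n^5) / k^3) · k^(-1)) · k^(-1)    [power of a power]
= (((((n^2 · k) · n^4) · n^5) / k^3) · k^(-1)) · k^(-1)    [power of a power]
= k^(-4)n^11    [quotient of powers; product of powers]

k^(-4)n^11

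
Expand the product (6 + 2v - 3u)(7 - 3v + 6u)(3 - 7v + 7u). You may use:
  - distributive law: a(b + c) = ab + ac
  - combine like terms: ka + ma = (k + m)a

(6 + 2v - 3u)(7 - 3v + 6u)(3 - 7v + 7u)
= (42 - 18v + 36u + 14v - 6v^2 + 12uv - 21u + 9uv - 18u^2)(3 - 7v + 7u)    [distributive law]
= (42 - 4v + 15u - 6v^2 + 21uv - 18u^2)(3 - 7v + 7u)    [combine like terms]
= 126 - 294v + 294u - 12v + 28v^2 - 28uv + 45u - 105uv + 105u^2 - 18v^2 + 42v^3 - 42uv^2 + 63uv - 147uv^2 + 147u^2v - 54u^2 + 126u^2v - 126u^3    [distributive law]
= 126 - 306v + 339u + 10v^2 - 70uv + 51u^2 + 42v^3 - 189uv^2 + 273u^2v - 126u^3    [combine like terms]

126 - 306v + 339u + 10v^2 - 70uv + 51u^2 + 42v^3 - 189uv^2 + 273u^2v - 126u^3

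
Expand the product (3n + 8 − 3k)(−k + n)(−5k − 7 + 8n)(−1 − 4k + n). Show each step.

(3n + 8 − 3k)(−k + n)(−5k − 7 + 8n)(−1 − 4k + n)
= (−3kn + 3n^2 − 8k + 8n + 3k^2 − 3kn)(−5k − 7 + 8n)(−1 − 4k + n)    [distributive law]
= (−6kn + 3n^2 − 8k + 8n + 3k^2)(−5k − 7 + 8n)(−1 − 4k + n)    [combine like terms]
= (30k^2n + 42kn − 48kn^2 − 15kn^2 − 21n^2 + 24n^3 + 40k^2 + 56k − 64kn − 40kn − 56n + 64n^2 − 15k^3 − 21k^2 + 24k^2n)(−1 − 4k + n)    [distributive law]
= (54k^2n − 62kn − 63kn^2 + 43n^2 + 24n^3 + 19k^2 + 56k − 56n − 15k^3)(−1 − 4k + n)    [combine like terms]
= −54k^2n − 216k^3n + 54k^2n^2 + 62kn + 248k^2n − 62kn^2 + 63kn^2 + 252k^2n^2 − 63kn^3 − 43n^2 − 172kn^2 + 43n^3 − 24n^3 − 96kn^3 + 24n^4 − 19k^2 − 76k^3 + 19k^2n − 56k − 224k^2 + 56kn + 56n + 224kn − 56n^2 + 15k^3 + 60k^4 − 15k^3n    [distributive law]
= 213k^2n − 231k^3n + 306k^2n^2 + 342kn − 171kn^2 − 159kn^3 − 99n^2 + 19n^3 + 24n^4 − 243k^2 − 61k^3 − 56k + 56n + 60k^4    [combine like terms]

213k^2n − 231k^3n + 306k^2n^2 + 342kn − 171kn^2 − 159kn^3 − 99n^2 + 19n^3 + 24n^4 − 243k^2 − 61k^3 − 56k + 56n + 60k^4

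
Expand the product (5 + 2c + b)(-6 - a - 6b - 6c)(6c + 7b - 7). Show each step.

114c + 42b + 210 - 16ac - 28ab + 35a - 384bc - 210b^2 - 168c^2 - 12ac^2 - 20abc - 192bc^2 - 162b^2c - 72c^3 - 7ab^2 - 42b^3

(5 + 2c + b)(-6 - a - 6b - 6c)(6c + 7b - 7)
= (-30 - 5a - 30b - 30c - 12c - 2ac - 12bc - 12c^2 - 6b - ab - 6b^2 - 6bc)(6c + 7b - 7)    [distributive law]
= (-30 - 5a - 36b - 42c - 2ac - 18bc - 12c^2 - ab - 6b^2)(6c + 7b - 7)    [combine like terms]
= -180c - 210b + 210 - 30ac - 35ab + 35a - 216bc - 252b^2 + 252b - 252c^2 - 294bc + 294c - 12ac^2 - 14abc + 14ac - 108bc^2 - 126b^2c + 126bc - 72c^3 - 84bc^2 + 84c^2 - 6abc - 7ab^2 + 7ab - 36b^2c - 42b^3 + 42b^2    [distributive law]
= 114c + 42b + 210 - 16ac - 28ab + 35a - 384bc - 210b^2 - 168c^2 - 12ac^2 - 20abc - 192bc^2 - 162b^2c - 72c^3 - 7ab^2 - 42b^3    [combine like terms]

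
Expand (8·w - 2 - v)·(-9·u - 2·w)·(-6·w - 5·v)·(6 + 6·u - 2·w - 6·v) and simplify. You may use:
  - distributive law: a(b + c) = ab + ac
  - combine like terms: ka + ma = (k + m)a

(8·w - 2 - v)·(-9·u - 2·w)·(-6·w - 5·v)·(6 + 6·u - 2·w - 6·v)
= (-72·u·w - 16·w^2 + 18·u + 4·w + 9·u·v + 2·v·w)·(-6·w - 5·v)·(6 + 6·u - 2·w - 6·v)    [distributive law]
= (432·u·w^2 + 360·u·v·w + 96·w^3 + 80·v·w^2 - 108·u·w - 90·u·v - 24·w^2 - 20·v·w - 54·u·v·w - 45·u·v^2 - 12·v·w^2 - 10·v^2·w)·(6 + 6·u - 2·w - 6·v)    [distributive law]
= (432·u·w^2 + 306·u·v·w + 96·w^3 + 68·v·w^2 - 108·u·w - 90·u·v - 24·w^2 - 20·v·w - 45·u·v^2 - 10·v^2·w)·(6 + 6·u - 2·w - 6·v)    [combine like terms]
= 2592·u·w^2 + 2592·u^2·w^2 - 864·u·w^3 - 2592·u·v·w^2 + 1836·u·v·w + 1836·u^2·v·w - 612·u·v·w^2 - 1836·u·v^2·w + 576·w^3 + 576·u·w^3 - 192·w^4 - 576·v·w^3 + 408·v·w^2 + 408·u·v·w^2 - 136·v·w^3 - 408·v^2·w^2 - 648·u·w - 648·u^2·w + 216·u·w^2 + 648·u·v·w - 540·u·v - 540·u^2·v + 180·u·v·w + 540·u·v^2 - 144·w^2 - 144·u·w^2 + 48·w^3 + 144·v·w^2 - 120·v·w - 120·u·v·w + 40·v·w^2 + 120·v^2·w - 270·u·v^2 - 270·u^2·v^2 + 90·u·v^2·w + 270·u·v^3 - 60·v^2·w - 60·u·v^2·w + 20·v^2·w^2 + 60·v^3·w    [distributive law]
= 2664·u·w^2 + 2592·u^2·w^2 - 288·u·w^3 - 2796·u·v·w^2 + 2544·u·v·w + 1836·u^2·v·w - 1806·u·v^2·w + 624·w^3 - 192·w^4 - 712·v·w^3 + 592·v·w^2 - 388·v^2·w^2 - 648·u·w - 648·u^2·w - 540·u·v - 540·u^2·v + 270·u·v^2 - 144·w^2 - 120·v·w + 60·v^2·w - 270·u^2·v^2 + 270·u·v^3 + 60·v^3·w    [combine like terms]

2664·u·w^2 + 2592·u^2·w^2 - 288·u·w^3 - 2796·u·v·w^2 + 2544·u·v·w + 1836·u^2·v·w - 1806·u·v^2·w + 624·w^3 - 192·w^4 - 712·v·w^3 + 592·v·w^2 - 388·v^2·w^2 - 648·u·w - 648·u^2·w - 540·u·v - 540·u^2·v + 270·u·v^2 - 144·w^2 - 120·v·w + 60·v^2·w - 270·u^2·v^2 + 270·u·v^3 + 60·v^3·w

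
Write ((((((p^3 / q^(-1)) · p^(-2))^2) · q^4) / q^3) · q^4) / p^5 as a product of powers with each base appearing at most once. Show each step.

((((((p^3 / q^(-1)) · p^(-2))^2) · q^4) / q^3) · q^4) / p^5
= ((((((p^3 / q^(-1))^2) · ((p^(-2))^2)) · q^4) / q^3) · q^4) / p^5    [power of a product]
= (((((((p^3)^2) / ((q^(-1))^2)) · ((p^(-2))^2)) · q^4) / q^3) · q^4) / p^5    [power of a quotient]
= (((((p^6 / ((q^(-1))^2)) · ((p^(-2))^2)) · q^4) / q^3) · q^4) / p^5    [power of a power]
= (((((p^6 / q^(-2)) · ((p^(-2))^2)) · q^4) / q^3) · q^4) / p^5    [power of a power]
= (((((p^6 / q^(-2)) · p^(-4)) · q^4) / q^3) · q^4) / p^5    [power of a power]
= p^(-3)·q^7    [quotient of powers; product of powers]

p^(-3)·q^7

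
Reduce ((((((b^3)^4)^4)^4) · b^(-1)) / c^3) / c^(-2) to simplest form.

b^191·c^(-1)

((((((b^3)^4)^4)^4) · b^(-1)) / c^3) / c^(-2)
= (((((b^3)^4)^16) · b^(-1)) / c^3) / c^(-2)    [power of a power]
= ((((b^3)^64) · b^(-1)) / c^3) / c^(-2)    [power of a power]
= (((b^192) · b^(-1)) / c^3) / c^(-2)    [power of a power]
= (b^191 / c^3) / c^(-2)    [product of powers]
= b^191·c^(-1)    [quotient of powers; product of powers]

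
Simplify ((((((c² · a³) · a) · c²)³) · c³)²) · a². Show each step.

((((((c² · a³) · a) · c²)³) · c³)²) · a²
= ((((((c² · a³) · a) · c²)³)²) · ((c³)²)) · a²    [power of a product]
= (((((c² · a³) · a) · c²)⁶) · ((c³)²)) · a²    [power of a power]
= (((((c² · a³) · a)⁶) · ((c²)⁶)) · ((c³)²)) · a²    [power of a product]
= (((((c² · a³)⁶) · (a⁶)) · ((c²)⁶)) · ((c³)²)) · a²    [power of a product]
= ((((((c²)⁶) · ((a³)⁶)) · (a⁶)) · ((c²)⁶)) · ((c³)²)) · a²    [power of a product]
= ((((c¹² · ((a³)⁶)) · (a⁶)) · ((c²)⁶)) · ((c³)²)) · a²    [power of a power]
= ((((c¹² · a¹⁸) · (a⁶)) · ((c²)⁶)) · ((c³)²)) · a²    [power of a power]
= ((((c¹² · a¹⁸) · a⁶) · c¹²) · ((c³)²)) · a²    [power of a power]
= ((((c¹² · a¹⁸) · a⁶) · c¹²) · c⁶) · a²    [power of a power]
= a²⁶c³⁰    [product of powers]

a²⁶c³⁰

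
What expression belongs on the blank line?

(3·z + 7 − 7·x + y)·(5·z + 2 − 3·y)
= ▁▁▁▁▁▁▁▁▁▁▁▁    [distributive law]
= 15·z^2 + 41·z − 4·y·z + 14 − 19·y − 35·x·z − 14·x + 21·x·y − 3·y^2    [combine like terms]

By distributive law:

15·z^2 + 6·z − 9·y·z + 35·z + 14 − 21·y − 35·x·z − 14·x + 21·x·y + 5·y·z + 2·y − 3·y^2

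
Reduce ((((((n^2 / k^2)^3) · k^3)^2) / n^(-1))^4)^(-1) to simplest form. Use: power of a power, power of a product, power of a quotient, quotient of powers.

((((((n^2 / k^2)^3) · k^3)^2) / n^(-1))^4)^(-1)
= (((((n^2 / k^2)^3) · k^3)^2) / n^(-1))^(-4)    [power of a power]
= (((((n^2 / k^2)^3) · k^3)^2)^(-4)) / ((n^(-1))^(-4))    [power of a quotient]
= ((((n^2 / k^2)^3) · k^3)^(-8)) / ((n^(-1))^(-4))    [power of a power]
= ((((n^2 / k^2)^3)^(-8)) · ((k^3)^(-8))) / ((n^(-1))^(-4))    [power of a product]
= (((n^2 / k^2)^(-24)) · ((k^3)^(-8))) / ((n^(-1))^(-4))    [power of a power]
= ((((n^2)^(-24)) / ((k^2)^(-24))) · ((k^3)^(-8))) / ((n^(-1))^(-4))    [power of a quotient]
= ((n^(-48) / ((k^2)^(-24))) · ((k^3)^(-8))) / ((n^(-1))^(-4))    [power of a power]
= ((n^(-48) / k^(-48)) · ((k^3)^(-8))) / ((n^(-1))^(-4))    [power of a power]
= ((n^(-48) / k^(-48)) · k^(-24)) / ((n^(-1))^(-4))    [power of a power]
= ((n^(-48) / k^(-48)) · k^(-24)) / n^4    [power of a power]
= k^24·n^(-52)    [quotient of powers]

k^24·n^(-52)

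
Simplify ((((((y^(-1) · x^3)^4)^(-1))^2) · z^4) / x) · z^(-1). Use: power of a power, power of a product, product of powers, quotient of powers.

x^(-25)y^8z^3

((((((y^(-1) · x^3)^4)^(-1))^2) · z^4) / x) · z^(-1)
= (((((y^(-1) · x^3)^4)^(-2)) · z^4) / x) · z^(-1)    [power of a power]
= ((((y^(-1) · x^3)^(-8)) · z^4) / x) · z^(-1)    [power of a power]
= (((((y^(-1))^(-8)) · ((x^3)^(-8))) · z^4) / x) · z^(-1)    [power of a product]
= (((y^8 · ((x^3)^(-8))) · z^4) / x) · z^(-1)    [power of a power]
= (((y^8 · x^(-24)) · z^4) / x) · z^(-1)    [power of a power]
= x^(-25)y^8z^3    [quotient of powers; product of powers]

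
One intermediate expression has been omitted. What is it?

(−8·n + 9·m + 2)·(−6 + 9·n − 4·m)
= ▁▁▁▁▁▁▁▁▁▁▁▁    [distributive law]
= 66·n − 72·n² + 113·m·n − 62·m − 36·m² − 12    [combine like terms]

By distributive law:

48·n − 72·n² + 32·m·n − 54·m + 81·m·n − 36·m² − 12 + 18·n − 8·m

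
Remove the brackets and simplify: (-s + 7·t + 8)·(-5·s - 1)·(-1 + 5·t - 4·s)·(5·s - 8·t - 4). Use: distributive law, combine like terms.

835·s^3 - 2528·s^2·t - 249·s^2 + 985·s^3·t - 2195·s^2·t^2 - 100·s^4 - 205·s·t - 244·s + 1581·s·t^2 + 1400·s·t^3 + 404·t^2 + 68·t + 280·t^3 - 32

(-s + 7·t + 8)·(-5·s - 1)·(-1 + 5·t - 4·s)·(5·s - 8·t - 4)
= (5·s^2 + s - 35·s·t - 7·t - 40·s - 8)·(-1 + 5·t - 4·s)·(5·s - 8·t - 4)    [distributive law]
= (5·s^2 - 39·s - 35·s·t - 7·t - 8)·(-1 + 5·t - 4·s)·(5·s - 8·t - 4)    [combine like terms]
= (-5·s^2 + 25·s^2·t - 20·s^3 + 39·s - 195·s·t + 156·s^2 + 35·s·t - 175·s·t^2 + 140·s^2·t + 7·t - 35·t^2 + 28·s·t + 8 - 40·t + 32·s)·(5·s - 8·t - 4)    [distributive law]
= (151·s^2 + 165·s^2·t - 20·s^3 + 71·s - 132·s·t - 175·s·t^2 - 33·t - 35·t^2 + 8)·(5·s - 8·t - 4)    [combine like terms]
= 755·s^3 - 1208·s^2·t - 604·s^2 + 825·s^3·t - 1320·s^2·t^2 - 660·s^2·t - 100·s^4 + 160·s^3·t + 80·s^3 + 355·s^2 - 568·s·t - 284·s - 660·s^2·t + 1056·s·t^2 + 528·s·t - 875·s^2·t^2 + 1400·s·t^3 + 700·s·t^2 - 165·s·t + 264·t^2 + 132·t - 175·s·t^2 + 280·t^3 + 140·t^2 + 40·s - 64·t - 32    [distributive law]
= 835·s^3 - 2528·s^2·t - 249·s^2 + 985·s^3·t - 2195·s^2·t^2 - 100·s^4 - 205·s·t - 244·s + 1581·s·t^2 + 1400·s·t^3 + 404·t^2 + 68·t + 280·t^3 - 32    [combine like terms]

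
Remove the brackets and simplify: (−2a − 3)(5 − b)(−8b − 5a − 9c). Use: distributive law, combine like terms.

(−2a − 3)(5 − b)(−8b − 5a − 9c)
= (−10a + 2ab − 15 + 3b)(−8b − 5a − 9c)    [distributive law]
= 80ab + 50a² + 90ac − 16ab² − 10a²b − 18abc + 120b + 75a + 135c − 24b² − 15ab − 27bc    [distributive law]
= 65ab + 50a² + 90ac − 16ab² − 10a²b − 18abc + 120b + 75a + 135c − 24b² − 27bc    [combine like terms]

65ab + 50a² + 90ac − 16ab² − 10a²b − 18abc + 120b + 75a + 135c − 24b² − 27bc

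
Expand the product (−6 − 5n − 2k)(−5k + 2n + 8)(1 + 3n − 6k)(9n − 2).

(−6 − 5n − 2k)(−5k + 2n + 8)(1 + 3n − 6k)(9n − 2)
= (30k − 12n − 48 + 25kn − 10n^2 − 40n + 10k^2 − 4kn − 16k)(1 + 3n − 6k)(9n − 2)    [distributive law]
= (14k − 52n − 48 + 21kn − 10n^2 + 10k^2)(1 + 3n − 6k)(9n − 2)    [combine like terms]
= (14k + 42kn − 84k^2 − 52n − 156n^2 + 312kn − 48 − 144n + 288k + 21kn + 63kn^2 − 126k^2n − 10n^2 − 30n^3 + 60kn^2 + 10k^2 + 30k^2n − 60k^3)(9n − 2)    [distributive law]
= (302k + 375kn − 74k^2 − 196n − 166n^2 − 48 + 123kn^2 − 96k^2n − 30n^3 − 60k^3)(9n − 2)    [combine like terms]
= 2718kn − 604k + 3375kn^2 − 750kn − 666k^2n + 148k^2 − 1764n^2 + 392n − 1494n^3 + 332n^2 − 432n + 96 + 1107kn^3 − 246kn^2 − 864k^2n^2 + 192k^2n − 270n^4 + 60n^3 − 540k^3n + 120k^3    [distributive law]
= 1968kn − 604k + 3129kn^2 − 474k^2n + 148k^2 − 1432n^2 − 40n − 1434n^3 + 96 + 1107kn^3 − 864k^2n^2 − 270n^4 − 540k^3n + 120k^3    [combine like terms]

1968kn − 604k + 3129kn^2 − 474k^2n + 148k^2 − 1432n^2 − 40n − 1434n^3 + 96 + 1107kn^3 − 864k^2n^2 − 270n^4 − 540k^3n + 120k^3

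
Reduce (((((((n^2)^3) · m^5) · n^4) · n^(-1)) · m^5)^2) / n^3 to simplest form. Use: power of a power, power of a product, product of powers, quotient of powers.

m^20·n^15

(((((((n^2)^3) · m^5) · n^4) · n^(-1)) · m^5)^2) / n^3
= (((((((n^2)^3) · m^5) · n^4) · n^(-1))^2) · ((m^5)^2)) / n^3    [power of a product]
= (((((((n^2)^3) · m^5) · n^4)^2) · ((n^(-1))^2)) · ((m^5)^2)) / n^3    [power of a product]
= (((((((n^2)^3) · m^5)^2) · ((n^4)^2)) · ((n^(-1))^2)) · ((m^5)^2)) / n^3    [power of a product]
= (((((((n^2)^3)^2) · ((m^5)^2)) · ((n^4)^2)) · ((n^(-1))^2)) · ((m^5)^2)) / n^3    [power of a product]
= ((((((n^2)^6) · ((m^5)^2)) · ((n^4)^2)) · ((n^(-1))^2)) · ((m^5)^2)) / n^3    [power of a power]
= ((((n^12 · ((m^5)^2)) · ((n^4)^2)) · ((n^(-1))^2)) · ((m^5)^2)) / n^3    [power of a power]
= ((((n^12 · m^10) · ((n^4)^2)) · ((n^(-1))^2)) · ((m^5)^2)) / n^3    [power of a power]
= ((((n^12 · m^10) · n^8) · ((n^(-1))^2)) · ((m^5)^2)) / n^3    [power of a power]
= ((((n^12 · m^10) · n^8) · n^(-2)) · ((m^5)^2)) / n^3    [power of a power]
= ((((n^12 · m^10) · n^8) · n^(-2)) · m^10) / n^3    [power of a power]
= m^20·n^15    [quotient of powers; product of powers]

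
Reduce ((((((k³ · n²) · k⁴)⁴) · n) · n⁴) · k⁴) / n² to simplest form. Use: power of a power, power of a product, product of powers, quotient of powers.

k³²n¹¹

((((((k³ · n²) · k⁴)⁴) · n) · n⁴) · k⁴) / n²
= ((((((k³ · n²)⁴) · ((k⁴)⁴)) · n) · n⁴) · k⁴) / n²    [power of a product]
= (((((((k³)⁴) · ((n²)⁴)) · ((k⁴)⁴)) · n) · n⁴) · k⁴) / n²    [power of a product]
= (((((k¹² · ((n²)⁴)) · ((k⁴)⁴)) · n) · n⁴) · k⁴) / n²    [power of a power]
= (((((k¹² · n⁸) · ((k⁴)⁴)) · n) · n⁴) · k⁴) / n²    [power of a power]
= (((((k¹² · n⁸) · k¹⁶) · n) · n⁴) · k⁴) / n²    [power of a power]
= k³²n¹¹    [quotient of powers; product of powers]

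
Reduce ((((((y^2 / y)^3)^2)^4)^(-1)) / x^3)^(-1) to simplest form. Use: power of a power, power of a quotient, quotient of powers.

((((((y^2 / y)^3)^2)^4)^(-1)) / x^3)^(-1)
= ((((((y^2 / y)^3)^2)^4)^(-1))^(-1)) / ((x^3)^(-1))    [power of a quotient]
= (((((y^2 / y)^3)^2)^4)^1) / ((x^3)^(-1))    [power of a power]
= ((((y^2 / y)^3)^2)^4) / ((x^3)^(-1))    [power of a power]
= (((y^2 / y)^3)^8) / ((x^3)^(-1))    [power of a power]
= ((y^2 / y)^24) / ((x^3)^(-1))    [power of a power]
= (((y^2)^24) / (y^24)) / ((x^3)^(-1))    [power of a quotient]
= (y^48 / (y^24)) / ((x^3)^(-1))    [power of a power]
= y^24 / ((x^3)^(-1))    [quotient of powers]
= y^24 / x^(-3)    [power of a power]
= x^3y^24    [quotient of powers]

x^3y^24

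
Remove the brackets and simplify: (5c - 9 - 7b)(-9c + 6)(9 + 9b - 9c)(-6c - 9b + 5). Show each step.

(5c - 9 - 7b)(-9c + 6)(9 + 9b - 9c)(-6c - 9b + 5)
= (-45c^2 + 30c + 81c - 54 + 63bc - 42b)(9 + 9b - 9c)(-6c - 9b + 5)    [distributive law]
= (-45c^2 + 111c - 54 + 63bc - 42b)(9 + 9b - 9c)(-6c - 9b + 5)    [combine like terms]
= (-405c^2 - 405bc^2 + 405c^3 + 999c + 999bc - 999c^2 - 486 - 486b + 486c + 567bc + 567b^2c - 567bc^2 - 378b - 378b^2 + 378bc)(-6c - 9b + 5)    [distributive law]
= (-1404c^2 - 972bc^2 + 405c^3 + 1485c + 1944bc - 486 - 864b + 567b^2c - 378b^2)(-6c - 9b + 5)    [combine like terms]
= 8424c^3 + 12636bc^2 - 7020c^2 + 5832bc^3 + 8748b^2c^2 - 4860bc^2 - 2430c^4 - 3645bc^3 + 2025c^3 - 8910c^2 - 13365bc + 7425c - 11664bc^2 - 17496b^2c + 9720bc + 2916c + 4374b - 2430 + 5184bc + 7776b^2 - 4320b - 3402b^2c^2 - 5103b^3c + 2835b^2c + 2268b^2c + 3402b^3 - 1890b^2    [distributive law]
= 10449c^3 - 3888bc^2 - 15930c^2 + 2187bc^3 + 5346b^2c^2 - 2430c^4 + 1539bc + 10341c - 12393b^2c + 54b - 2430 + 5886b^2 - 5103b^3c + 3402b^3    [combine like terms]

10449c^3 - 3888bc^2 - 15930c^2 + 2187bc^3 + 5346b^2c^2 - 2430c^4 + 1539bc + 10341c - 12393b^2c + 54b - 2430 + 5886b^2 - 5103b^3c + 3402b^3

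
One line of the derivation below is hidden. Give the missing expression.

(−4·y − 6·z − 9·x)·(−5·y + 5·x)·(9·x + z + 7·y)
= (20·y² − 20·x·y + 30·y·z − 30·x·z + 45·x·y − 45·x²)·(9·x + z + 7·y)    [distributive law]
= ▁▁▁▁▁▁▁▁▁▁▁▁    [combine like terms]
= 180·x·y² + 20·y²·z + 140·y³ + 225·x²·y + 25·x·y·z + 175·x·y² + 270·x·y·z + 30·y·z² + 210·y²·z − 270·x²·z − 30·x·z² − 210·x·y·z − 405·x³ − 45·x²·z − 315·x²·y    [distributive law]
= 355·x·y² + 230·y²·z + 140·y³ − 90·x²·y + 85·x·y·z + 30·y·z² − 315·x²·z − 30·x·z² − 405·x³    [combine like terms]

After combine like terms, the bracketed line is:

(20·y² + 25·x·y + 30·y·z − 30·x·z − 45·x²)·(9·x + z + 7·y)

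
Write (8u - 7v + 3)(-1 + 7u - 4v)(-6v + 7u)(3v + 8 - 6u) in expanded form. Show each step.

(8u - 7v + 3)(-1 + 7u - 4v)(-6v + 7u)(3v + 8 - 6u)
= (-8u + 56u^2 - 32uv + 7v - 49uv + 28v^2 - 3 + 21u - 12v)(-6v + 7u)(3v + 8 - 6u)    [distributive law]
= (13u + 56u^2 - 81uv - 5v + 28v^2 - 3)(-6v + 7u)(3v + 8 - 6u)    [combine like terms]
= (-78uv + 91u^2 - 336u^2v + 392u^3 + 486uv^2 - 567u^2v + 30v^2 - 35uv - 168v^3 + 196uv^2 + 18v - 21u)(3v + 8 - 6u)    [distributive law]
= (-113uv + 91u^2 - 903u^2v + 392u^3 + 682uv^2 + 30v^2 - 168v^3 + 18v - 21u)(3v + 8 - 6u)    [combine like terms]
= -339uv^2 - 904uv + 678u^2v + 273u^2v + 728u^2 - 546u^3 - 2709u^2v^2 - 7224u^2v + 5418u^3v + 1176u^3v + 3136u^3 - 2352u^4 + 2046uv^3 + 5456uv^2 - 4092u^2v^2 + 90v^3 + 240v^2 - 180uv^2 - 504v^4 - 1344v^3 + 1008uv^3 + 54v^2 + 144v - 108uv - 63uv - 168u + 126u^2    [distributive law]
= 4937uv^2 - 1075uv - 6273u^2v + 854u^2 + 2590u^3 - 6801u^2v^2 + 6594u^3v - 2352u^4 + 3054uv^3 - 1254v^3 + 294v^2 - 504v^4 + 144v - 168u    [combine like terms]

4937uv^2 - 1075uv - 6273u^2v + 854u^2 + 2590u^3 - 6801u^2v^2 + 6594u^3v - 2352u^4 + 3054uv^3 - 1254v^3 + 294v^2 - 504v^4 + 144v - 168u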